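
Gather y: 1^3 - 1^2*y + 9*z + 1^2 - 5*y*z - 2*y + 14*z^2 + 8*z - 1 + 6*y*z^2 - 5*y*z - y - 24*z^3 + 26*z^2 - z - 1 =y*(6*z^2 - 10*z - 4) - 24*z^3 + 40*z^2 + 16*z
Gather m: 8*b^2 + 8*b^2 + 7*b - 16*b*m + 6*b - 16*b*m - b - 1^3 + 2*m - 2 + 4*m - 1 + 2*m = 16*b^2 + 12*b + m*(8 - 32*b) - 4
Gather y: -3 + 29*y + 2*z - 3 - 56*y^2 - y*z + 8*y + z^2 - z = -56*y^2 + y*(37 - z) + z^2 + z - 6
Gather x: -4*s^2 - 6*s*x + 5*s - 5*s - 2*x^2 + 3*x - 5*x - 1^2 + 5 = -4*s^2 - 2*x^2 + x*(-6*s - 2) + 4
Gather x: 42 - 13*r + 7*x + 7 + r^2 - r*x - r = r^2 - 14*r + x*(7 - r) + 49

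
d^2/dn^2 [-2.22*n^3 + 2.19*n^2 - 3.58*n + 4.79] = 4.38 - 13.32*n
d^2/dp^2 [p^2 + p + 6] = 2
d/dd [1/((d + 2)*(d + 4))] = 2*(-d - 3)/(d^4 + 12*d^3 + 52*d^2 + 96*d + 64)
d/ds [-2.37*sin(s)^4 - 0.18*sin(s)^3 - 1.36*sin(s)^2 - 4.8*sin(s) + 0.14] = (-9.83*sin(s) + 2.37*sin(3*s) + 0.27*cos(2*s) - 5.07)*cos(s)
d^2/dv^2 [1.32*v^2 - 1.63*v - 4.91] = 2.64000000000000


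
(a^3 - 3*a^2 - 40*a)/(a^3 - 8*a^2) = (a + 5)/a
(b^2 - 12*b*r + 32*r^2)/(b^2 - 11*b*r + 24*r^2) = (-b + 4*r)/(-b + 3*r)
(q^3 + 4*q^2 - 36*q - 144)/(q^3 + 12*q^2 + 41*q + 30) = (q^2 - 2*q - 24)/(q^2 + 6*q + 5)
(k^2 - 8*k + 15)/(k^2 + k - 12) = (k - 5)/(k + 4)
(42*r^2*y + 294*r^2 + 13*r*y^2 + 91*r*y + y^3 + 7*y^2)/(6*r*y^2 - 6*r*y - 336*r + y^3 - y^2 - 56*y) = (7*r + y)/(y - 8)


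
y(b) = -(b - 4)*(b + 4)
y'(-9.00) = 18.00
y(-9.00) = -65.00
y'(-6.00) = 12.00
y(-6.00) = -20.00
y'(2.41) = -4.82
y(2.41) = 10.19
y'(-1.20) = 2.40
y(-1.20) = 14.56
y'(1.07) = -2.14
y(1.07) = 14.86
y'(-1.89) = 3.78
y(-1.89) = 12.43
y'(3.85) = -7.70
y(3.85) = 1.18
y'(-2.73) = 5.46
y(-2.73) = 8.55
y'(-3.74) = 7.48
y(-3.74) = 2.01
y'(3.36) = -6.72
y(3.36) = 4.71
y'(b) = -2*b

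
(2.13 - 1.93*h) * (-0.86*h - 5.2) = 1.6598*h^2 + 8.2042*h - 11.076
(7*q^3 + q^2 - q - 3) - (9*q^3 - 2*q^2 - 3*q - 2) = -2*q^3 + 3*q^2 + 2*q - 1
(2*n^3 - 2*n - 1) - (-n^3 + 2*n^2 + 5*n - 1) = 3*n^3 - 2*n^2 - 7*n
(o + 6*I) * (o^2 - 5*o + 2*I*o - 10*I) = o^3 - 5*o^2 + 8*I*o^2 - 12*o - 40*I*o + 60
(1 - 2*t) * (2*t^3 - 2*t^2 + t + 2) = -4*t^4 + 6*t^3 - 4*t^2 - 3*t + 2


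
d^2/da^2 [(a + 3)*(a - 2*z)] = 2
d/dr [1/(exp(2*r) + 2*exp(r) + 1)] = -2*(exp(r) + 1)*exp(r)/(exp(2*r) + 2*exp(r) + 1)^2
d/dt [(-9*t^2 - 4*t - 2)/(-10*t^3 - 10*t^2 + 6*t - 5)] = 2*(-45*t^4 - 40*t^3 - 77*t^2 + 25*t + 16)/(100*t^6 + 200*t^5 - 20*t^4 - 20*t^3 + 136*t^2 - 60*t + 25)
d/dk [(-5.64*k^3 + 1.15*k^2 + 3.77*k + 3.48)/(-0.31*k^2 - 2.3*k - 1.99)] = (1.7484*k^4 + 25.944*k^3 + 32.1945*k^2 - 2.4194*k + 0.5017)/(0.0961*k^4 + 1.426*k^3 + 6.5238*k^2 + 9.154*k + 3.9601)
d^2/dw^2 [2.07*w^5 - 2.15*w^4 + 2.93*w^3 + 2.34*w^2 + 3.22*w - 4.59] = 41.4*w^3 - 25.8*w^2 + 17.58*w + 4.68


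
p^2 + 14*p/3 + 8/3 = (p + 2/3)*(p + 4)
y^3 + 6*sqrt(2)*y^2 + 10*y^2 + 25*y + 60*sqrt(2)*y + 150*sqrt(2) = (y + 5)^2*(y + 6*sqrt(2))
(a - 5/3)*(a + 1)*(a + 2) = a^3 + 4*a^2/3 - 3*a - 10/3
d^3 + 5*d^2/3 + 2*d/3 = d*(d + 2/3)*(d + 1)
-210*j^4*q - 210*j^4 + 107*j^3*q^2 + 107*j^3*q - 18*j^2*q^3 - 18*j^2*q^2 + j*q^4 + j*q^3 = (-7*j + q)*(-6*j + q)*(-5*j + q)*(j*q + j)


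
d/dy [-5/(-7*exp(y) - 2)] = -35*exp(y)/(7*exp(y) + 2)^2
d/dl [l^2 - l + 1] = 2*l - 1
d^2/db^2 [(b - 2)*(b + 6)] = 2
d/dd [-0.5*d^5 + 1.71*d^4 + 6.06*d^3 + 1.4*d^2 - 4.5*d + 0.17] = -2.5*d^4 + 6.84*d^3 + 18.18*d^2 + 2.8*d - 4.5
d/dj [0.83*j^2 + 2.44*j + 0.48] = 1.66*j + 2.44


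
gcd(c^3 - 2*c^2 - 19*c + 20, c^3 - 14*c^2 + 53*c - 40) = c^2 - 6*c + 5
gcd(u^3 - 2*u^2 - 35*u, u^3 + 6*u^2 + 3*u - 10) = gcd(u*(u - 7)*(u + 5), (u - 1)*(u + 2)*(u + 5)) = u + 5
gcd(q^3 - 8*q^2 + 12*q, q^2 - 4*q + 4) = q - 2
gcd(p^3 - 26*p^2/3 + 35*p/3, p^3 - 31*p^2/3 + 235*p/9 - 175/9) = p^2 - 26*p/3 + 35/3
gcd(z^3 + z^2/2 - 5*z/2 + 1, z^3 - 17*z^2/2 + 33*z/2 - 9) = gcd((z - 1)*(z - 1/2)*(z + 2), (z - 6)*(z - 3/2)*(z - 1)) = z - 1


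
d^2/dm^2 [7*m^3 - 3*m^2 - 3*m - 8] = 42*m - 6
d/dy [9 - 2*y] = -2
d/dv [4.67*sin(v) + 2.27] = 4.67*cos(v)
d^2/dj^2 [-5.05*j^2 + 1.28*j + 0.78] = -10.1000000000000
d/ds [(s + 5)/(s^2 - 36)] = (s^2 - 2*s*(s + 5) - 36)/(s^2 - 36)^2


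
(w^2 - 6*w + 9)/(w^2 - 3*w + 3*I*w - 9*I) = (w - 3)/(w + 3*I)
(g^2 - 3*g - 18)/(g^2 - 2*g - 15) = (g - 6)/(g - 5)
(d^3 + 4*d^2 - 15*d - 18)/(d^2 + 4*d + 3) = (d^2 + 3*d - 18)/(d + 3)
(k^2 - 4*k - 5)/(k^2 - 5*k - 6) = (k - 5)/(k - 6)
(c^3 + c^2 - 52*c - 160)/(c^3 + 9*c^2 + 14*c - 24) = (c^2 - 3*c - 40)/(c^2 + 5*c - 6)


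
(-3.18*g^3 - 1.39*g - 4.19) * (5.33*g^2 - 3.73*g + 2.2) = -16.9494*g^5 + 11.8614*g^4 - 14.4047*g^3 - 17.148*g^2 + 12.5707*g - 9.218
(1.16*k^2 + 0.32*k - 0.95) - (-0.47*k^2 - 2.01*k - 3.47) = 1.63*k^2 + 2.33*k + 2.52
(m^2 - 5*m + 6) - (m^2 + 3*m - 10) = 16 - 8*m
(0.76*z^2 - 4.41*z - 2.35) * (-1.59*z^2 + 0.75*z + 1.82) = -1.2084*z^4 + 7.5819*z^3 + 1.8122*z^2 - 9.7887*z - 4.277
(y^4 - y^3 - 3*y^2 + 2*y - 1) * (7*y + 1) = 7*y^5 - 6*y^4 - 22*y^3 + 11*y^2 - 5*y - 1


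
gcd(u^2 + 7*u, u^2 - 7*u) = u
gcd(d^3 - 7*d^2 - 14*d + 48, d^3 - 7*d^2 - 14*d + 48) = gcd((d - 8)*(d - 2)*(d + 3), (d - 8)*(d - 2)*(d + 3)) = d^3 - 7*d^2 - 14*d + 48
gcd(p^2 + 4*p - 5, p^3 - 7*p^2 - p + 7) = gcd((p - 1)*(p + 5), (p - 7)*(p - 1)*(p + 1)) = p - 1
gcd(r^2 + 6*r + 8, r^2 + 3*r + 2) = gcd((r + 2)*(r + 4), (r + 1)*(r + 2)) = r + 2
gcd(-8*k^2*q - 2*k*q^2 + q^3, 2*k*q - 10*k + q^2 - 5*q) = 2*k + q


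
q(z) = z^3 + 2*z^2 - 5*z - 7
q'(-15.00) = 610.00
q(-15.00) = -2857.00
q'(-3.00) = 10.00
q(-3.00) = -1.00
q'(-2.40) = 2.68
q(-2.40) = 2.70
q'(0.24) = -3.87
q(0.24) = -8.07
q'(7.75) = 206.19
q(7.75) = 539.86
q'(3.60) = 48.28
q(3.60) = 47.58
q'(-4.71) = 42.71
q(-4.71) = -43.57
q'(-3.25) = 13.69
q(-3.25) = -3.95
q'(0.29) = -3.59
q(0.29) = -8.26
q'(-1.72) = -3.00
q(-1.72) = 2.43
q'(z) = 3*z^2 + 4*z - 5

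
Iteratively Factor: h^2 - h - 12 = (h - 4)*(h + 3)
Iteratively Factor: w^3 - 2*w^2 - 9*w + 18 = (w - 3)*(w^2 + w - 6) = (w - 3)*(w + 3)*(w - 2)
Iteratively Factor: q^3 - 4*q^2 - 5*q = (q - 5)*(q^2 + q) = q*(q - 5)*(q + 1)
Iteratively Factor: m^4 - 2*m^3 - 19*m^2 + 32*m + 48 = (m - 4)*(m^3 + 2*m^2 - 11*m - 12) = (m - 4)*(m + 1)*(m^2 + m - 12) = (m - 4)*(m + 1)*(m + 4)*(m - 3)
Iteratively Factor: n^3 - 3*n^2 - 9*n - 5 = (n + 1)*(n^2 - 4*n - 5) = (n - 5)*(n + 1)*(n + 1)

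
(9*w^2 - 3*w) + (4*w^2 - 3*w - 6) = 13*w^2 - 6*w - 6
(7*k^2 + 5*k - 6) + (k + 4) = 7*k^2 + 6*k - 2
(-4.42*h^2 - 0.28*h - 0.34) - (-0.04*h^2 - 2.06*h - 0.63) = -4.38*h^2 + 1.78*h + 0.29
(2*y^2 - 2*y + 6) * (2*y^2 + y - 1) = 4*y^4 - 2*y^3 + 8*y^2 + 8*y - 6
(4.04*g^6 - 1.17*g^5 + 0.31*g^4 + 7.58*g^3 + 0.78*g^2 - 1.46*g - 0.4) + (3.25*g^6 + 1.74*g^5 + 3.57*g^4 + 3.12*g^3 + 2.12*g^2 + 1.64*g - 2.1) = 7.29*g^6 + 0.57*g^5 + 3.88*g^4 + 10.7*g^3 + 2.9*g^2 + 0.18*g - 2.5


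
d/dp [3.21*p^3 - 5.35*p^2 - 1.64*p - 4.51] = 9.63*p^2 - 10.7*p - 1.64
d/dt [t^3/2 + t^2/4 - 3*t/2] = 3*t^2/2 + t/2 - 3/2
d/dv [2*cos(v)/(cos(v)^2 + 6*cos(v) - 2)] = 2*(cos(v)^2 + 2)*sin(v)/(cos(v)^2 + 6*cos(v) - 2)^2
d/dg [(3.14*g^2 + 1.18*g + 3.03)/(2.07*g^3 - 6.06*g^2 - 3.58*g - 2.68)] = (-6.4998*g^4 - 4.8852*g^3 - 22.9067*g^2 + 19.8932*g + 7.685)/(4.2849*g^6 - 25.0884*g^5 + 21.9024*g^4 + 32.2944*g^3 + 45.298*g^2 + 19.1888*g + 7.1824)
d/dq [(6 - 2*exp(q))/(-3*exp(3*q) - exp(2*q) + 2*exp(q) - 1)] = 2*(-(exp(q) - 3)*(9*exp(2*q) + 2*exp(q) - 2) + 3*exp(3*q) + exp(2*q) - 2*exp(q) + 1)*exp(q)/(3*exp(3*q) + exp(2*q) - 2*exp(q) + 1)^2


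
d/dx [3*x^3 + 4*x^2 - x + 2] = 9*x^2 + 8*x - 1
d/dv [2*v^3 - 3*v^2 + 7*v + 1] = 6*v^2 - 6*v + 7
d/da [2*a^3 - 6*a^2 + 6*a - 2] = 6*a^2 - 12*a + 6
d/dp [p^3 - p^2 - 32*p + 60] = 3*p^2 - 2*p - 32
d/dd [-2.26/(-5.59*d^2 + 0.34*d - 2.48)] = (0.7684 - 25.2668*d)/(5.59*d^2 - 0.34*d + 2.48)^2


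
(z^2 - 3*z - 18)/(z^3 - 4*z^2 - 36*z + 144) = (z + 3)/(z^2 + 2*z - 24)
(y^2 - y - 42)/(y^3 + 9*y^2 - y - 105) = (y^2 - y - 42)/(y^3 + 9*y^2 - y - 105)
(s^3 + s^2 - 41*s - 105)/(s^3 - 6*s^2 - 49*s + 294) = (s^2 + 8*s + 15)/(s^2 + s - 42)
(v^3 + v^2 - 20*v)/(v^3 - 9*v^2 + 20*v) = (v + 5)/(v - 5)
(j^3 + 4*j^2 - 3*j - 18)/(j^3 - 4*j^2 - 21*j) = (j^2 + j - 6)/(j*(j - 7))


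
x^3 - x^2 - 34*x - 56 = (x - 7)*(x + 2)*(x + 4)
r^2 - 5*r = r*(r - 5)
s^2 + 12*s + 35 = (s + 5)*(s + 7)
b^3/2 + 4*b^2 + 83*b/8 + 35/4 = (b/2 + 1)*(b + 5/2)*(b + 7/2)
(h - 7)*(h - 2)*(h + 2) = h^3 - 7*h^2 - 4*h + 28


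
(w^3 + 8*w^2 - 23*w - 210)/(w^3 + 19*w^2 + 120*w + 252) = (w - 5)/(w + 6)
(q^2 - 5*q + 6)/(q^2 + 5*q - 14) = (q - 3)/(q + 7)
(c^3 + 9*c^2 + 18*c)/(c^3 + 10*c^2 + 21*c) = (c + 6)/(c + 7)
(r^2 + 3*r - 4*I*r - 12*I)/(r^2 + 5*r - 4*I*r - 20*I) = (r + 3)/(r + 5)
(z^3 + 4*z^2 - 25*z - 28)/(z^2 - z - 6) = (-z^3 - 4*z^2 + 25*z + 28)/(-z^2 + z + 6)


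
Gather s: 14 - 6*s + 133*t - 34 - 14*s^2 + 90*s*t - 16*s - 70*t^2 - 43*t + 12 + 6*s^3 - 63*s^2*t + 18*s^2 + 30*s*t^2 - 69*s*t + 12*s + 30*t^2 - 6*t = 6*s^3 + s^2*(4 - 63*t) + s*(30*t^2 + 21*t - 10) - 40*t^2 + 84*t - 8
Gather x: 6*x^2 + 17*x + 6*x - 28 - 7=6*x^2 + 23*x - 35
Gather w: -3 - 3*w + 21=18 - 3*w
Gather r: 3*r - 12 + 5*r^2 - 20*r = 5*r^2 - 17*r - 12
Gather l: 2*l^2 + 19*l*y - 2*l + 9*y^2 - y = 2*l^2 + l*(19*y - 2) + 9*y^2 - y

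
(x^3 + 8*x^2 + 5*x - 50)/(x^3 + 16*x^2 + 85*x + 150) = (x - 2)/(x + 6)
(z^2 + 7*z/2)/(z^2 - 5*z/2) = (2*z + 7)/(2*z - 5)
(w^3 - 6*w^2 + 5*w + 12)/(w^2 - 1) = (w^2 - 7*w + 12)/(w - 1)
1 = 1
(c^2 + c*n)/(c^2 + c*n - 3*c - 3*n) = c/(c - 3)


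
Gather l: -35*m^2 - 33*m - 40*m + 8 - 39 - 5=-35*m^2 - 73*m - 36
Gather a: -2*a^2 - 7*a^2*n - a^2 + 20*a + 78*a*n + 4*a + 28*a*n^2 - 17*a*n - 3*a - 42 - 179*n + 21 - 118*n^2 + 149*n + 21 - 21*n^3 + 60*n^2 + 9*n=a^2*(-7*n - 3) + a*(28*n^2 + 61*n + 21) - 21*n^3 - 58*n^2 - 21*n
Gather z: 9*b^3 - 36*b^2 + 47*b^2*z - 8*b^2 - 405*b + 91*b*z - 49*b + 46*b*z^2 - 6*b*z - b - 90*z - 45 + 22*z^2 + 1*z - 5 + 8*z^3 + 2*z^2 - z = 9*b^3 - 44*b^2 - 455*b + 8*z^3 + z^2*(46*b + 24) + z*(47*b^2 + 85*b - 90) - 50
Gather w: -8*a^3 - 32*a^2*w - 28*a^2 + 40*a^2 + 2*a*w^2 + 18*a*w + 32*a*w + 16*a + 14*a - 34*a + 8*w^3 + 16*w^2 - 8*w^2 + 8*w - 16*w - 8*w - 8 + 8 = -8*a^3 + 12*a^2 - 4*a + 8*w^3 + w^2*(2*a + 8) + w*(-32*a^2 + 50*a - 16)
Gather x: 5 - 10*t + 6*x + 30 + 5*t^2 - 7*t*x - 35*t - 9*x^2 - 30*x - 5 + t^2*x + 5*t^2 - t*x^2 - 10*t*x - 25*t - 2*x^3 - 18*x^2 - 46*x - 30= 10*t^2 - 70*t - 2*x^3 + x^2*(-t - 27) + x*(t^2 - 17*t - 70)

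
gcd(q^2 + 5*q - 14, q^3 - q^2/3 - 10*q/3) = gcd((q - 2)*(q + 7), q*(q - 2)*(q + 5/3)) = q - 2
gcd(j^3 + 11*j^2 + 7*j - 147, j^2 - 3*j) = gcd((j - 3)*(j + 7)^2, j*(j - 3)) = j - 3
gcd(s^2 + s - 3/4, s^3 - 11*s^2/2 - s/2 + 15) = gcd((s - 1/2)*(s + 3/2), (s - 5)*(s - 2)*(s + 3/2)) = s + 3/2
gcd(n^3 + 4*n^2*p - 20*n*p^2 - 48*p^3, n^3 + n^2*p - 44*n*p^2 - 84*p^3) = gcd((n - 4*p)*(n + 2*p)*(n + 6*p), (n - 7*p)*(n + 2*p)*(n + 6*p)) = n^2 + 8*n*p + 12*p^2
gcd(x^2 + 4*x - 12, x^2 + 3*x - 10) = x - 2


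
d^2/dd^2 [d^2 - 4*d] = 2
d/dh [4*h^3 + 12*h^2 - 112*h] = 12*h^2 + 24*h - 112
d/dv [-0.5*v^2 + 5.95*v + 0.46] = 5.95 - 1.0*v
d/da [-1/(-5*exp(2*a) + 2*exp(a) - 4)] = (2 - 10*exp(a))*exp(a)/(5*exp(2*a) - 2*exp(a) + 4)^2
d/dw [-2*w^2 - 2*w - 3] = -4*w - 2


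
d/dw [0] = 0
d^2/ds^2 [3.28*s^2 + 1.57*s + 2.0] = 6.56000000000000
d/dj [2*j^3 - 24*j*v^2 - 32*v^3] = 6*j^2 - 24*v^2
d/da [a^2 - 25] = 2*a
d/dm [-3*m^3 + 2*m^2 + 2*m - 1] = -9*m^2 + 4*m + 2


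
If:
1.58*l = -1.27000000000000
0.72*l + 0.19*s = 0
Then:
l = -0.80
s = 3.05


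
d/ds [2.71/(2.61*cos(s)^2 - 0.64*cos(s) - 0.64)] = (14.1462*cos(s) - 1.7344)*sin(s)/(-2.61*cos(s)^2 + 0.64*cos(s) + 0.64)^2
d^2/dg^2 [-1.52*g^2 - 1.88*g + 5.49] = -3.04000000000000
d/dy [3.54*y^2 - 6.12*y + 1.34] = 7.08*y - 6.12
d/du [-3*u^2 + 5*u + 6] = 5 - 6*u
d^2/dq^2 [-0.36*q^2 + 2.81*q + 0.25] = -0.720000000000000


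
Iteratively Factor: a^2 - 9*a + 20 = (a - 4)*(a - 5)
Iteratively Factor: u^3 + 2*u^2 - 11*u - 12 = (u + 1)*(u^2 + u - 12) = (u - 3)*(u + 1)*(u + 4)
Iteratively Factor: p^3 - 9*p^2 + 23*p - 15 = (p - 1)*(p^2 - 8*p + 15) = (p - 5)*(p - 1)*(p - 3)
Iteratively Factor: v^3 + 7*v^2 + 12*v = (v + 3)*(v^2 + 4*v) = (v + 3)*(v + 4)*(v)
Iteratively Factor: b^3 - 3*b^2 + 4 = (b + 1)*(b^2 - 4*b + 4) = (b - 2)*(b + 1)*(b - 2)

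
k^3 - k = k*(k - 1)*(k + 1)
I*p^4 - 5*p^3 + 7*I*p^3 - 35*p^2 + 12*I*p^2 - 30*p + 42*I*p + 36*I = (p + 6)*(p - I)*(p + 6*I)*(I*p + I)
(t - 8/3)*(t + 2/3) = t^2 - 2*t - 16/9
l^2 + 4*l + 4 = (l + 2)^2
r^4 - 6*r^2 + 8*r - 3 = (r - 1)^3*(r + 3)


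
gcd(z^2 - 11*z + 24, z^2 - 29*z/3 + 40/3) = z - 8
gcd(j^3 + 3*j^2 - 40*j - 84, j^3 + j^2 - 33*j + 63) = j + 7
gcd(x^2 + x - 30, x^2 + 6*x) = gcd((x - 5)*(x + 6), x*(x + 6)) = x + 6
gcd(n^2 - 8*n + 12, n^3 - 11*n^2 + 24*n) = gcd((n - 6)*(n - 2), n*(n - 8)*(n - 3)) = 1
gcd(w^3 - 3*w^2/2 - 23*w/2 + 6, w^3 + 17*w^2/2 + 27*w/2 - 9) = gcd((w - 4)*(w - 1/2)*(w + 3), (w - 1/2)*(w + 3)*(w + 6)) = w^2 + 5*w/2 - 3/2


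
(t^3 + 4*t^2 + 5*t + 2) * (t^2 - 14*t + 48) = t^5 - 10*t^4 - 3*t^3 + 124*t^2 + 212*t + 96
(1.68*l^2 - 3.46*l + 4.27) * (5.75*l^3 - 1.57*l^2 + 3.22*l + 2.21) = 9.66*l^5 - 22.5326*l^4 + 35.3943*l^3 - 14.1323*l^2 + 6.1028*l + 9.4367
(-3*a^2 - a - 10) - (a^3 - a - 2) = -a^3 - 3*a^2 - 8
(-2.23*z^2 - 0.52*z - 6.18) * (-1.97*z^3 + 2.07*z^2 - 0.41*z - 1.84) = 4.3931*z^5 - 3.5917*z^4 + 12.0125*z^3 - 8.4762*z^2 + 3.4906*z + 11.3712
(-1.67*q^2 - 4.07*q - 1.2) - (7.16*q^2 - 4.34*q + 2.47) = -8.83*q^2 + 0.27*q - 3.67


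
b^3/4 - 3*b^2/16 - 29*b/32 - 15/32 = (b/4 + 1/4)*(b - 5/2)*(b + 3/4)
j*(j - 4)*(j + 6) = j^3 + 2*j^2 - 24*j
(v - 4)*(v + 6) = v^2 + 2*v - 24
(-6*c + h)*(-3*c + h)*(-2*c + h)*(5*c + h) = -180*c^4 + 144*c^3*h - 19*c^2*h^2 - 6*c*h^3 + h^4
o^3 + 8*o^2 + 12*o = o*(o + 2)*(o + 6)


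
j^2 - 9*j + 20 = (j - 5)*(j - 4)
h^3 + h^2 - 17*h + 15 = (h - 3)*(h - 1)*(h + 5)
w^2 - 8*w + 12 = (w - 6)*(w - 2)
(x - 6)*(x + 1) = x^2 - 5*x - 6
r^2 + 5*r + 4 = (r + 1)*(r + 4)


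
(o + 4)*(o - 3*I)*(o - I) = o^3 + 4*o^2 - 4*I*o^2 - 3*o - 16*I*o - 12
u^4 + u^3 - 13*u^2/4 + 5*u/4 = u*(u - 1)*(u - 1/2)*(u + 5/2)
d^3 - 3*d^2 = d^2*(d - 3)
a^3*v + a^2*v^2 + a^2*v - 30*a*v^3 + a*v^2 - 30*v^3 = (a - 5*v)*(a + 6*v)*(a*v + v)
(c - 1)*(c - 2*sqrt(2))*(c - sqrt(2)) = c^3 - 3*sqrt(2)*c^2 - c^2 + 4*c + 3*sqrt(2)*c - 4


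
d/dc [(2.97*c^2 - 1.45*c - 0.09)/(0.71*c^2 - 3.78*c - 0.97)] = (-10.1971*c^2 - 5.634*c + 1.0663)/(0.5041*c^4 - 5.3676*c^3 + 12.911*c^2 + 7.3332*c + 0.9409)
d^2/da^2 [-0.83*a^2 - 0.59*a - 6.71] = -1.66000000000000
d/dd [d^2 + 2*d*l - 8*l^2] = 2*d + 2*l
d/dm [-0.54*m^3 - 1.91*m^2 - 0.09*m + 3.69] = -1.62*m^2 - 3.82*m - 0.09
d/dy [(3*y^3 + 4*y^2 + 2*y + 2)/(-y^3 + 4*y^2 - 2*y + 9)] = (16*y^4 - 8*y^3 + 71*y^2 + 56*y + 22)/(y^6 - 8*y^5 + 20*y^4 - 34*y^3 + 76*y^2 - 36*y + 81)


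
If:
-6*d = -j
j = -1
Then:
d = -1/6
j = -1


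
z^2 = z^2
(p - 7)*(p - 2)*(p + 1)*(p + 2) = p^4 - 6*p^3 - 11*p^2 + 24*p + 28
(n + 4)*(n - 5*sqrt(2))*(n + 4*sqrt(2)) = n^3 - sqrt(2)*n^2 + 4*n^2 - 40*n - 4*sqrt(2)*n - 160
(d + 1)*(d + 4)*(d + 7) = d^3 + 12*d^2 + 39*d + 28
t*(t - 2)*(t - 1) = t^3 - 3*t^2 + 2*t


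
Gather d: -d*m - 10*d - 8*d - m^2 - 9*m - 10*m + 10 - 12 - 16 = d*(-m - 18) - m^2 - 19*m - 18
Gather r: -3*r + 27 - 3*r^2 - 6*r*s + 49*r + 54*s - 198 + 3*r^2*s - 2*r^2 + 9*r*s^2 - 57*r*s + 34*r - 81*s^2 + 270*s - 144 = r^2*(3*s - 5) + r*(9*s^2 - 63*s + 80) - 81*s^2 + 324*s - 315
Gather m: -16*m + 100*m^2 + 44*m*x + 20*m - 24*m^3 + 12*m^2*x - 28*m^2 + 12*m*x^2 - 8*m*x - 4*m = -24*m^3 + m^2*(12*x + 72) + m*(12*x^2 + 36*x)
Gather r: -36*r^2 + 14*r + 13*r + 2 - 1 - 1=-36*r^2 + 27*r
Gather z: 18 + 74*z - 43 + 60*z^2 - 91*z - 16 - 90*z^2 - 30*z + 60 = -30*z^2 - 47*z + 19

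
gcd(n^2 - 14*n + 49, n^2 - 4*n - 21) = n - 7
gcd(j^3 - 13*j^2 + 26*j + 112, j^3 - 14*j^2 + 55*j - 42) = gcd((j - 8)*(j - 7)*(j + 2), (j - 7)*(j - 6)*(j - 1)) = j - 7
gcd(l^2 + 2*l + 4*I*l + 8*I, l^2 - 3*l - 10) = l + 2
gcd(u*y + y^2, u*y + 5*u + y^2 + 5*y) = u + y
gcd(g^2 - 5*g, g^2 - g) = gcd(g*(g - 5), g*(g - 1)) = g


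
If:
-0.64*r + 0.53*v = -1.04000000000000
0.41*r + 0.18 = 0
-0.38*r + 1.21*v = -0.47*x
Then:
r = -0.44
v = -2.49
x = 6.06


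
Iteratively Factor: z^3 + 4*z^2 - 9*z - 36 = (z - 3)*(z^2 + 7*z + 12) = (z - 3)*(z + 4)*(z + 3)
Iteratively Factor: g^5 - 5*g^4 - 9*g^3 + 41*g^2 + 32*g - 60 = (g - 5)*(g^4 - 9*g^2 - 4*g + 12) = (g - 5)*(g - 3)*(g^3 + 3*g^2 - 4) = (g - 5)*(g - 3)*(g - 1)*(g^2 + 4*g + 4) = (g - 5)*(g - 3)*(g - 1)*(g + 2)*(g + 2)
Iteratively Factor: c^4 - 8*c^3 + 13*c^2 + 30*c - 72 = (c - 4)*(c^3 - 4*c^2 - 3*c + 18) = (c - 4)*(c - 3)*(c^2 - c - 6) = (c - 4)*(c - 3)*(c + 2)*(c - 3)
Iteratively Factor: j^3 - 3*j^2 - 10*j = (j + 2)*(j^2 - 5*j) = j*(j + 2)*(j - 5)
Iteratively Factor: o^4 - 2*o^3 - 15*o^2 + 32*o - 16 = (o - 4)*(o^3 + 2*o^2 - 7*o + 4) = (o - 4)*(o - 1)*(o^2 + 3*o - 4) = (o - 4)*(o - 1)^2*(o + 4)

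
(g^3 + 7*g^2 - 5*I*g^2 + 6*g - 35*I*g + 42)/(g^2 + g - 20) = (g^3 + g^2*(7 - 5*I) + g*(6 - 35*I) + 42)/(g^2 + g - 20)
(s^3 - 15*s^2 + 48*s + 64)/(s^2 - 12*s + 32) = (s^2 - 7*s - 8)/(s - 4)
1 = 1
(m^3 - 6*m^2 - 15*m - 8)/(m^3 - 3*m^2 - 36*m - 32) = (m + 1)/(m + 4)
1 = 1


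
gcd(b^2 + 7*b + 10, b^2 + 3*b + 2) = b + 2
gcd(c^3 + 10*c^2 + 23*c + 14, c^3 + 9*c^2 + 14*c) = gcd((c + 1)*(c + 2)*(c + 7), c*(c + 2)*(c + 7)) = c^2 + 9*c + 14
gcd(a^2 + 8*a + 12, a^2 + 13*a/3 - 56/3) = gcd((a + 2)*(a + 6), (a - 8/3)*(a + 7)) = 1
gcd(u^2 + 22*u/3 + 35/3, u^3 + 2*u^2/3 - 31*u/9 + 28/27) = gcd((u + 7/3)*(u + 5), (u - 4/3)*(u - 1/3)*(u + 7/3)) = u + 7/3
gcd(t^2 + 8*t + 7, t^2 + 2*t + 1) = t + 1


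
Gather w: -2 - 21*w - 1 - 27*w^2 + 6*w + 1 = -27*w^2 - 15*w - 2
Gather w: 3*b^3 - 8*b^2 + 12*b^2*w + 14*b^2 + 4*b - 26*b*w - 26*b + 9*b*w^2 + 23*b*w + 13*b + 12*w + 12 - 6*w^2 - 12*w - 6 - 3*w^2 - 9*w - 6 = 3*b^3 + 6*b^2 - 9*b + w^2*(9*b - 9) + w*(12*b^2 - 3*b - 9)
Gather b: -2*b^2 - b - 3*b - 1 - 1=-2*b^2 - 4*b - 2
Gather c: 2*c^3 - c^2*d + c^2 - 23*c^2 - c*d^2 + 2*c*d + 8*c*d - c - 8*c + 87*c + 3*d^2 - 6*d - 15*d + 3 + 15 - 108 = 2*c^3 + c^2*(-d - 22) + c*(-d^2 + 10*d + 78) + 3*d^2 - 21*d - 90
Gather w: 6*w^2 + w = 6*w^2 + w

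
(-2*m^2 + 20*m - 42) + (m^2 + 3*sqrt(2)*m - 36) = -m^2 + 3*sqrt(2)*m + 20*m - 78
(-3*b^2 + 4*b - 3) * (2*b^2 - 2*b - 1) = -6*b^4 + 14*b^3 - 11*b^2 + 2*b + 3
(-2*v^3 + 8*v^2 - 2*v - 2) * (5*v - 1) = -10*v^4 + 42*v^3 - 18*v^2 - 8*v + 2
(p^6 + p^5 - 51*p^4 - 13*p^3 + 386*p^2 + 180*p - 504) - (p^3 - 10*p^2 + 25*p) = p^6 + p^5 - 51*p^4 - 14*p^3 + 396*p^2 + 155*p - 504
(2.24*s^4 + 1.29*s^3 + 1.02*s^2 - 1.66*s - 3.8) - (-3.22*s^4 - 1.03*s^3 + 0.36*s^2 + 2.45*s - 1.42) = 5.46*s^4 + 2.32*s^3 + 0.66*s^2 - 4.11*s - 2.38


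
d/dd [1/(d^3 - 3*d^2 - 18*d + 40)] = 3*(-d^2 + 2*d + 6)/(d^3 - 3*d^2 - 18*d + 40)^2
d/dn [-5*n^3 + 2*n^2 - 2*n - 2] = -15*n^2 + 4*n - 2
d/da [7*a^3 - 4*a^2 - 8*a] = 21*a^2 - 8*a - 8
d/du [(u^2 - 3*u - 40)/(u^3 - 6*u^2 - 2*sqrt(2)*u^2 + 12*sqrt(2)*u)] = (u*(2*u - 3)*(u^2 - 6*u - 2*sqrt(2)*u + 12*sqrt(2)) + (-u^2 + 3*u + 40)*(3*u^2 - 12*u - 4*sqrt(2)*u + 12*sqrt(2)))/(u^2*(u^2 - 6*u - 2*sqrt(2)*u + 12*sqrt(2))^2)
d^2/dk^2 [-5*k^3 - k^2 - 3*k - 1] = -30*k - 2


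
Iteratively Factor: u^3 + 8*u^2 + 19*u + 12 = (u + 1)*(u^2 + 7*u + 12) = (u + 1)*(u + 4)*(u + 3)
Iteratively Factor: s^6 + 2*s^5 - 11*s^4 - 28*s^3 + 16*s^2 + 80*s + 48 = (s + 2)*(s^5 - 11*s^3 - 6*s^2 + 28*s + 24) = (s - 3)*(s + 2)*(s^4 + 3*s^3 - 2*s^2 - 12*s - 8) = (s - 3)*(s - 2)*(s + 2)*(s^3 + 5*s^2 + 8*s + 4) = (s - 3)*(s - 2)*(s + 1)*(s + 2)*(s^2 + 4*s + 4) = (s - 3)*(s - 2)*(s + 1)*(s + 2)^2*(s + 2)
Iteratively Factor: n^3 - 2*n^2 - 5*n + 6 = (n - 1)*(n^2 - n - 6) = (n - 3)*(n - 1)*(n + 2)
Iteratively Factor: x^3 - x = (x)*(x^2 - 1) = x*(x + 1)*(x - 1)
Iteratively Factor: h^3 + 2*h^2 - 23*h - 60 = (h + 4)*(h^2 - 2*h - 15) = (h - 5)*(h + 4)*(h + 3)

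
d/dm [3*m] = 3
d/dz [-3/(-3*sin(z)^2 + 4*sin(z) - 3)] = 6*(2 - 3*sin(z))*cos(z)/(3*sin(z)^2 - 4*sin(z) + 3)^2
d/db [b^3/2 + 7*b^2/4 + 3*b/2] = 3*b^2/2 + 7*b/2 + 3/2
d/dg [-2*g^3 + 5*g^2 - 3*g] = -6*g^2 + 10*g - 3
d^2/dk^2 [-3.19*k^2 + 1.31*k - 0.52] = -6.38000000000000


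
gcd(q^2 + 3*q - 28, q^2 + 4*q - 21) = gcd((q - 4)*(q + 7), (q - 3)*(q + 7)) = q + 7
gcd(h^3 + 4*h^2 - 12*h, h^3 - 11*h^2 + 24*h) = h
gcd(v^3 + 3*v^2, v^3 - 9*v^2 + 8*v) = v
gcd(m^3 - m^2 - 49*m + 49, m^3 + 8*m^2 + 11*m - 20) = m - 1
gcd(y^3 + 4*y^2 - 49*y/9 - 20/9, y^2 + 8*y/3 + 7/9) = y + 1/3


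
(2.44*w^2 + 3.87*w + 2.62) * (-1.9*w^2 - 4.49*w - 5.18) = -4.636*w^4 - 18.3086*w^3 - 34.9935*w^2 - 31.8104*w - 13.5716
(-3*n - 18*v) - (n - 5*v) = -4*n - 13*v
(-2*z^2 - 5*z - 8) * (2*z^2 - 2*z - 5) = -4*z^4 - 6*z^3 + 4*z^2 + 41*z + 40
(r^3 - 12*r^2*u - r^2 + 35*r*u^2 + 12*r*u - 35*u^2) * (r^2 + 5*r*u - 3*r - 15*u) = r^5 - 7*r^4*u - 4*r^4 - 25*r^3*u^2 + 28*r^3*u + 3*r^3 + 175*r^2*u^3 + 100*r^2*u^2 - 21*r^2*u - 700*r*u^3 - 75*r*u^2 + 525*u^3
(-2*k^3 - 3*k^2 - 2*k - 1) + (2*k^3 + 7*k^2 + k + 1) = 4*k^2 - k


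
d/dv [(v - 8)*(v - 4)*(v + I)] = 3*v^2 + 2*v*(-12 + I) + 32 - 12*I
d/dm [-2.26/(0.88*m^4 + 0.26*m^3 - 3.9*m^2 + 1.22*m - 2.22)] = (7.9552*m^3 + 1.7628*m^2 - 17.628*m + 2.7572)/(0.88*m^4 + 0.26*m^3 - 3.9*m^2 + 1.22*m - 2.22)^2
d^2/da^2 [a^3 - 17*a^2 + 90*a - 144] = 6*a - 34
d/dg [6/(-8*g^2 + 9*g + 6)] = 6*(16*g - 9)/(-8*g^2 + 9*g + 6)^2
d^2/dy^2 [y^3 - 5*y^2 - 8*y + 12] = 6*y - 10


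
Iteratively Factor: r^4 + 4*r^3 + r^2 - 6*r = (r - 1)*(r^3 + 5*r^2 + 6*r) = (r - 1)*(r + 3)*(r^2 + 2*r) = (r - 1)*(r + 2)*(r + 3)*(r)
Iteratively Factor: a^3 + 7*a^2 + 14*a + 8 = (a + 4)*(a^2 + 3*a + 2) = (a + 1)*(a + 4)*(a + 2)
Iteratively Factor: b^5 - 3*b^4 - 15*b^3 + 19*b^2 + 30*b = (b + 3)*(b^4 - 6*b^3 + 3*b^2 + 10*b) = (b - 2)*(b + 3)*(b^3 - 4*b^2 - 5*b) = (b - 2)*(b + 1)*(b + 3)*(b^2 - 5*b) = b*(b - 2)*(b + 1)*(b + 3)*(b - 5)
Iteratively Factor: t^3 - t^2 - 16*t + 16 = (t - 4)*(t^2 + 3*t - 4) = (t - 4)*(t + 4)*(t - 1)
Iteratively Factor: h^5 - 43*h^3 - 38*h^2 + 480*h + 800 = (h + 4)*(h^4 - 4*h^3 - 27*h^2 + 70*h + 200) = (h + 4)^2*(h^3 - 8*h^2 + 5*h + 50) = (h - 5)*(h + 4)^2*(h^2 - 3*h - 10) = (h - 5)*(h + 2)*(h + 4)^2*(h - 5)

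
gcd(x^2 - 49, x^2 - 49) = x^2 - 49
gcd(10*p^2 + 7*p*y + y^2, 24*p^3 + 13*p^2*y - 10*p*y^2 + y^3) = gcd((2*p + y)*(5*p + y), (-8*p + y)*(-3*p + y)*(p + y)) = 1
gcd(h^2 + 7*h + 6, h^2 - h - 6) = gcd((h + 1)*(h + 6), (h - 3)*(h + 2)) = 1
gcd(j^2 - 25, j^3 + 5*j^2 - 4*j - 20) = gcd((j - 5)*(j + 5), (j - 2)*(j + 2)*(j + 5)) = j + 5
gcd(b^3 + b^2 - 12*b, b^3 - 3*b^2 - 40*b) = b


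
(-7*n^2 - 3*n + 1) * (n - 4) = -7*n^3 + 25*n^2 + 13*n - 4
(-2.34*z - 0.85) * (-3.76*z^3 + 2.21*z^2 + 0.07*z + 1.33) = 8.7984*z^4 - 1.9754*z^3 - 2.0423*z^2 - 3.1717*z - 1.1305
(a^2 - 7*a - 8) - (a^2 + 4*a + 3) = -11*a - 11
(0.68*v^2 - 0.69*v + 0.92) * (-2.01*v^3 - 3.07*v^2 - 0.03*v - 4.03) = -1.3668*v^5 - 0.7007*v^4 + 0.2487*v^3 - 5.5441*v^2 + 2.7531*v - 3.7076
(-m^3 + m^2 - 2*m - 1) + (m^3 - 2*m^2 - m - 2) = -m^2 - 3*m - 3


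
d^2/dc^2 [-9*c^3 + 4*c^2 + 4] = 8 - 54*c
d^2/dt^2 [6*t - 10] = 0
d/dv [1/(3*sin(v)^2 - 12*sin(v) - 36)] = 2*(2 - sin(v))*cos(v)/(3*(sin(v) - 6)^2*(sin(v) + 2)^2)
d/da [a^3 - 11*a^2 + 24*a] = 3*a^2 - 22*a + 24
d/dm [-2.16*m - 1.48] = -2.16000000000000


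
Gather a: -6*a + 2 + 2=4 - 6*a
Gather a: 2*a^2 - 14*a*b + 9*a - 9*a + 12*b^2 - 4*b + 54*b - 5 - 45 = 2*a^2 - 14*a*b + 12*b^2 + 50*b - 50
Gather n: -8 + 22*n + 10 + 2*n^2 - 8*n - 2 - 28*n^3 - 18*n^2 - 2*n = -28*n^3 - 16*n^2 + 12*n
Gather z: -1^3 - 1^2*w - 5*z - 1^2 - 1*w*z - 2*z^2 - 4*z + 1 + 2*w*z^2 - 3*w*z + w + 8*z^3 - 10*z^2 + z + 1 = 8*z^3 + z^2*(2*w - 12) + z*(-4*w - 8)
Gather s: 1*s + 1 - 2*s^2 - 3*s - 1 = -2*s^2 - 2*s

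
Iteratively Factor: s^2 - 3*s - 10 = (s + 2)*(s - 5)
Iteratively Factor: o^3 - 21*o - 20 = (o - 5)*(o^2 + 5*o + 4) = (o - 5)*(o + 1)*(o + 4)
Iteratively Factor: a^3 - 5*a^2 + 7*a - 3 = (a - 3)*(a^2 - 2*a + 1) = (a - 3)*(a - 1)*(a - 1)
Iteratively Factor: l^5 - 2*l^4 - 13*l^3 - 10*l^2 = (l - 5)*(l^4 + 3*l^3 + 2*l^2) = l*(l - 5)*(l^3 + 3*l^2 + 2*l) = l*(l - 5)*(l + 1)*(l^2 + 2*l) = l*(l - 5)*(l + 1)*(l + 2)*(l)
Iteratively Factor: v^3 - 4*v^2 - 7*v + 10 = (v - 5)*(v^2 + v - 2) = (v - 5)*(v - 1)*(v + 2)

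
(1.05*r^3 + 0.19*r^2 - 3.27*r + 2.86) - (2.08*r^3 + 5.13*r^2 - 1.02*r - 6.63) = -1.03*r^3 - 4.94*r^2 - 2.25*r + 9.49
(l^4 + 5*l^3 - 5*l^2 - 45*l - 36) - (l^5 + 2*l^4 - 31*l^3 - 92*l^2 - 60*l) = -l^5 - l^4 + 36*l^3 + 87*l^2 + 15*l - 36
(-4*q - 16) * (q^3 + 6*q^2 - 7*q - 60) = -4*q^4 - 40*q^3 - 68*q^2 + 352*q + 960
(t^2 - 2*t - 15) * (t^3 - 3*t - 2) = t^5 - 2*t^4 - 18*t^3 + 4*t^2 + 49*t + 30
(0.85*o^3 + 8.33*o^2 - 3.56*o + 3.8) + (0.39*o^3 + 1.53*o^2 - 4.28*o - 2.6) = 1.24*o^3 + 9.86*o^2 - 7.84*o + 1.2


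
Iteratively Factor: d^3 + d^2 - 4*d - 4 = (d + 2)*(d^2 - d - 2) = (d - 2)*(d + 2)*(d + 1)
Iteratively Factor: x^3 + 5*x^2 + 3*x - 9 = (x + 3)*(x^2 + 2*x - 3) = (x + 3)^2*(x - 1)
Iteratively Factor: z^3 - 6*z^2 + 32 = (z - 4)*(z^2 - 2*z - 8) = (z - 4)*(z + 2)*(z - 4)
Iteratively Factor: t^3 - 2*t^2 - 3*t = (t + 1)*(t^2 - 3*t) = (t - 3)*(t + 1)*(t)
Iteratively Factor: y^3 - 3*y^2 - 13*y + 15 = (y - 1)*(y^2 - 2*y - 15) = (y - 5)*(y - 1)*(y + 3)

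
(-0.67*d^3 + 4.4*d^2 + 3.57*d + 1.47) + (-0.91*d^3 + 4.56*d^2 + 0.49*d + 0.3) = -1.58*d^3 + 8.96*d^2 + 4.06*d + 1.77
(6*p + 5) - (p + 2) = 5*p + 3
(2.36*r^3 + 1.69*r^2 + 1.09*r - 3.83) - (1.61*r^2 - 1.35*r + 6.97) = 2.36*r^3 + 0.0799999999999998*r^2 + 2.44*r - 10.8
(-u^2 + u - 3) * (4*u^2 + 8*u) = -4*u^4 - 4*u^3 - 4*u^2 - 24*u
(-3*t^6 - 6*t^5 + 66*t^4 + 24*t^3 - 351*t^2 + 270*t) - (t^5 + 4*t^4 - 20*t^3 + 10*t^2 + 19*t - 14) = -3*t^6 - 7*t^5 + 62*t^4 + 44*t^3 - 361*t^2 + 251*t + 14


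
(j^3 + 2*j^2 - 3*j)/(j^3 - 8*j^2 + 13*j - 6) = j*(j + 3)/(j^2 - 7*j + 6)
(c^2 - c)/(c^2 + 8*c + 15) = c*(c - 1)/(c^2 + 8*c + 15)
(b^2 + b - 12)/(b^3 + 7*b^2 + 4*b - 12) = (b^2 + b - 12)/(b^3 + 7*b^2 + 4*b - 12)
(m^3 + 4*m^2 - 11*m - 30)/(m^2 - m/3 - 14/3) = 3*(m^2 + 2*m - 15)/(3*m - 7)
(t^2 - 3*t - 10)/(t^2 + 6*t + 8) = (t - 5)/(t + 4)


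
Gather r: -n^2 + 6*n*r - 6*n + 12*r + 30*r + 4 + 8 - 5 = -n^2 - 6*n + r*(6*n + 42) + 7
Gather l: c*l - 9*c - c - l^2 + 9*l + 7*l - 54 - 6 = -10*c - l^2 + l*(c + 16) - 60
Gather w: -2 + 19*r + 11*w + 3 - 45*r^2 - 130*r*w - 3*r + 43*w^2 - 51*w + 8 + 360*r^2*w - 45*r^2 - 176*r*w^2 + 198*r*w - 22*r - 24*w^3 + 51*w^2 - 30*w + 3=-90*r^2 - 6*r - 24*w^3 + w^2*(94 - 176*r) + w*(360*r^2 + 68*r - 70) + 12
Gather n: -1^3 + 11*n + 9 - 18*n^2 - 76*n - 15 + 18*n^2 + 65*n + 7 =0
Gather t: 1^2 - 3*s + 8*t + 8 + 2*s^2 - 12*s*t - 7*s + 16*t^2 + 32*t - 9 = 2*s^2 - 10*s + 16*t^2 + t*(40 - 12*s)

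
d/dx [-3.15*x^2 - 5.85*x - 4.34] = -6.3*x - 5.85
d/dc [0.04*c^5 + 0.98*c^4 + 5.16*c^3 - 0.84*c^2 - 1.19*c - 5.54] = 0.2*c^4 + 3.92*c^3 + 15.48*c^2 - 1.68*c - 1.19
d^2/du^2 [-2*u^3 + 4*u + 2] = -12*u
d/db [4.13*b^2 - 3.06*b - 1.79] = 8.26*b - 3.06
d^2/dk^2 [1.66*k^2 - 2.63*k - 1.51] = 3.32000000000000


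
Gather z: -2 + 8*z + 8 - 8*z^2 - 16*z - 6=-8*z^2 - 8*z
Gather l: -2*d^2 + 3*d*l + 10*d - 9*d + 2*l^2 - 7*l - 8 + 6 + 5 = -2*d^2 + d + 2*l^2 + l*(3*d - 7) + 3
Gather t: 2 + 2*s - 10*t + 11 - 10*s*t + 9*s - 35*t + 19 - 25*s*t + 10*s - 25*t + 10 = 21*s + t*(-35*s - 70) + 42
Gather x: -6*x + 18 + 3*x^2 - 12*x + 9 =3*x^2 - 18*x + 27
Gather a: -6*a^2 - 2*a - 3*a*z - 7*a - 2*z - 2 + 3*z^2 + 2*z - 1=-6*a^2 + a*(-3*z - 9) + 3*z^2 - 3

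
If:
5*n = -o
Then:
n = -o/5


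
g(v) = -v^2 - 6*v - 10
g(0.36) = -12.29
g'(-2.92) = -0.16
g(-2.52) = -1.23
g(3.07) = -37.84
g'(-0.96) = -4.08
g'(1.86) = -9.72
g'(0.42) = -6.84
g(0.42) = -12.70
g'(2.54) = -11.08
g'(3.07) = -12.14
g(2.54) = -31.69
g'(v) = -2*v - 6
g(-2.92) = -1.01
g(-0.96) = -5.16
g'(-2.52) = -0.96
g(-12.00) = -82.00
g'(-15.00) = 24.00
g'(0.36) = -6.72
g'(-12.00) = 18.00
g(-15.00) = -145.00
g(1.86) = -24.62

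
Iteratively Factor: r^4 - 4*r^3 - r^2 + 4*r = (r - 1)*(r^3 - 3*r^2 - 4*r) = r*(r - 1)*(r^2 - 3*r - 4) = r*(r - 4)*(r - 1)*(r + 1)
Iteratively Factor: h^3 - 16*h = (h - 4)*(h^2 + 4*h) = h*(h - 4)*(h + 4)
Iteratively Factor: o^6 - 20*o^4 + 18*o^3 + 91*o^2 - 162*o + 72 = (o - 2)*(o^5 + 2*o^4 - 16*o^3 - 14*o^2 + 63*o - 36) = (o - 2)*(o - 1)*(o^4 + 3*o^3 - 13*o^2 - 27*o + 36) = (o - 2)*(o - 1)^2*(o^3 + 4*o^2 - 9*o - 36) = (o - 2)*(o - 1)^2*(o + 3)*(o^2 + o - 12) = (o - 3)*(o - 2)*(o - 1)^2*(o + 3)*(o + 4)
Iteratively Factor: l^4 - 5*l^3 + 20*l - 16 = (l + 2)*(l^3 - 7*l^2 + 14*l - 8) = (l - 4)*(l + 2)*(l^2 - 3*l + 2) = (l - 4)*(l - 2)*(l + 2)*(l - 1)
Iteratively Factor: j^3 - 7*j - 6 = (j + 1)*(j^2 - j - 6) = (j - 3)*(j + 1)*(j + 2)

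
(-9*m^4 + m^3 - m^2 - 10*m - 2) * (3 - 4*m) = 36*m^5 - 31*m^4 + 7*m^3 + 37*m^2 - 22*m - 6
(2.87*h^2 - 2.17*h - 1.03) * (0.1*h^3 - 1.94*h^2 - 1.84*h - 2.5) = 0.287*h^5 - 5.7848*h^4 - 1.174*h^3 - 1.184*h^2 + 7.3202*h + 2.575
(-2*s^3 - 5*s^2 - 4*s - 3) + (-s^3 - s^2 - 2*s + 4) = -3*s^3 - 6*s^2 - 6*s + 1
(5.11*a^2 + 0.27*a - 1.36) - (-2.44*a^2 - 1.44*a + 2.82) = 7.55*a^2 + 1.71*a - 4.18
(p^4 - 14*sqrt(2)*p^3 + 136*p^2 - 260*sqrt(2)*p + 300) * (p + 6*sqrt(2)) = p^5 - 8*sqrt(2)*p^4 - 32*p^3 + 556*sqrt(2)*p^2 - 2820*p + 1800*sqrt(2)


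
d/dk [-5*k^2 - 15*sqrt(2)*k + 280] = -10*k - 15*sqrt(2)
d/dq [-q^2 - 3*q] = -2*q - 3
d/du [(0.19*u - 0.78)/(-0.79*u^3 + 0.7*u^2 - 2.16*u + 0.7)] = (0.3002*u^3 - 1.9816*u^2 + 1.092*u - 1.5518)/(0.6241*u^6 - 1.106*u^5 + 3.9028*u^4 - 4.13*u^3 + 5.6456*u^2 - 3.024*u + 0.49)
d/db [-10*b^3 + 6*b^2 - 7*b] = -30*b^2 + 12*b - 7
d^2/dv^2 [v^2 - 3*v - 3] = 2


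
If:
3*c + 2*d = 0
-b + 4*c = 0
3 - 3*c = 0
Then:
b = 4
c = 1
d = -3/2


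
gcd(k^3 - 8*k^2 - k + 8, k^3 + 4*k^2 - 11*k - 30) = 1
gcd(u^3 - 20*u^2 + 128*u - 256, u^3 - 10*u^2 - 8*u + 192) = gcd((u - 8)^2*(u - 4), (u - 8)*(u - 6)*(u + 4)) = u - 8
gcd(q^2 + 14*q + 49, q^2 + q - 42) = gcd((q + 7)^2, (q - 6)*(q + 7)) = q + 7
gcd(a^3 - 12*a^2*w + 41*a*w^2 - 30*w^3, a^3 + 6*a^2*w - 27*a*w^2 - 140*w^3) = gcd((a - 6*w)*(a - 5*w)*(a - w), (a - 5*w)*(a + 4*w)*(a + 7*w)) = -a + 5*w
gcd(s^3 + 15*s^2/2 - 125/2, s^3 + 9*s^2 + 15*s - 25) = s^2 + 10*s + 25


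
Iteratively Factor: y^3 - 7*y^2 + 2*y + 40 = (y - 4)*(y^2 - 3*y - 10) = (y - 4)*(y + 2)*(y - 5)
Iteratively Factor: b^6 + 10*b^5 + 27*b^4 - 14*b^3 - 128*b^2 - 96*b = (b + 3)*(b^5 + 7*b^4 + 6*b^3 - 32*b^2 - 32*b) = (b + 3)*(b + 4)*(b^4 + 3*b^3 - 6*b^2 - 8*b) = (b - 2)*(b + 3)*(b + 4)*(b^3 + 5*b^2 + 4*b) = (b - 2)*(b + 1)*(b + 3)*(b + 4)*(b^2 + 4*b) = b*(b - 2)*(b + 1)*(b + 3)*(b + 4)*(b + 4)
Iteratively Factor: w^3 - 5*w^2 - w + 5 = (w - 5)*(w^2 - 1) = (w - 5)*(w + 1)*(w - 1)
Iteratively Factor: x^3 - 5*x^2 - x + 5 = (x - 1)*(x^2 - 4*x - 5) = (x - 5)*(x - 1)*(x + 1)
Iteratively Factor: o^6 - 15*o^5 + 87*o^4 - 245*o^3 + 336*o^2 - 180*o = (o - 3)*(o^5 - 12*o^4 + 51*o^3 - 92*o^2 + 60*o) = (o - 5)*(o - 3)*(o^4 - 7*o^3 + 16*o^2 - 12*o) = (o - 5)*(o - 3)^2*(o^3 - 4*o^2 + 4*o) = (o - 5)*(o - 3)^2*(o - 2)*(o^2 - 2*o) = o*(o - 5)*(o - 3)^2*(o - 2)*(o - 2)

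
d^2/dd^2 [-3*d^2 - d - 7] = -6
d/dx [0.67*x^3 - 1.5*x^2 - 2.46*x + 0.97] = 2.01*x^2 - 3.0*x - 2.46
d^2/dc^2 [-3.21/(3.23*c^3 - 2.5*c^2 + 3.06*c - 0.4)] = ((62.2098*c - 16.05)*(3.23*c^3 - 2.5*c^2 + 3.06*c - 0.4) - 3.21*(9.69*c^2 - 5.0*c + 3.06)*(19.38*c^2 - 10.0*c + 6.12))/(3.23*c^3 - 2.5*c^2 + 3.06*c - 0.4)^3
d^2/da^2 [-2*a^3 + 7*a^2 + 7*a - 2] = 14 - 12*a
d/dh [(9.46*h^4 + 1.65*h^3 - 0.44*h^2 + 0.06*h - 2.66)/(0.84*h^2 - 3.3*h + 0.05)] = (15.8928*h^5 - 92.268*h^4 - 8.998*h^3 + 1.6491*h^2 + 4.4248*h - 8.775)/(0.7056*h^4 - 5.544*h^3 + 10.974*h^2 - 0.33*h + 0.0025)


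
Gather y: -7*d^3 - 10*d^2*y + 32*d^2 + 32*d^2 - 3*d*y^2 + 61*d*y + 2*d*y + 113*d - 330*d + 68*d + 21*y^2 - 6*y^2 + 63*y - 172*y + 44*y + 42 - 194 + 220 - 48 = -7*d^3 + 64*d^2 - 149*d + y^2*(15 - 3*d) + y*(-10*d^2 + 63*d - 65) + 20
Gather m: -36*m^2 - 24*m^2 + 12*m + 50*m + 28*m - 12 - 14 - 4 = -60*m^2 + 90*m - 30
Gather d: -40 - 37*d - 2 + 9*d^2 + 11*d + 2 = 9*d^2 - 26*d - 40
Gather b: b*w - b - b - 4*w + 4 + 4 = b*(w - 2) - 4*w + 8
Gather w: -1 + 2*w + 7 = 2*w + 6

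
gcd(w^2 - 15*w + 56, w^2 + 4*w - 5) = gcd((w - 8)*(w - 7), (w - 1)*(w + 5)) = 1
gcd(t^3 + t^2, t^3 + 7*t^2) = t^2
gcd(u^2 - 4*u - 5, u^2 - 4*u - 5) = u^2 - 4*u - 5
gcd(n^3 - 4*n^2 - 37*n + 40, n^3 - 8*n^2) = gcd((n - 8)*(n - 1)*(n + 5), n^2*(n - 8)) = n - 8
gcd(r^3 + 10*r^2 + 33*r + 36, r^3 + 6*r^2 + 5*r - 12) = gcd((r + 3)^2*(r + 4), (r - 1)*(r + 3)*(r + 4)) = r^2 + 7*r + 12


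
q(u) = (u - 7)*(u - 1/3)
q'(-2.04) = -11.41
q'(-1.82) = -10.97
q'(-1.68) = -10.69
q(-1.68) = 17.48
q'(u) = 2*u - 22/3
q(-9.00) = 149.33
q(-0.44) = 5.75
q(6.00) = -5.67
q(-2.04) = 21.45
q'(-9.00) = -25.33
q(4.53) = -10.37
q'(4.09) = 0.85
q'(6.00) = 4.67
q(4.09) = -10.93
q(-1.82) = 18.99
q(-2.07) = 21.80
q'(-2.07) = -11.47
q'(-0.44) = -8.21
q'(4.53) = 1.73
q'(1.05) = -5.23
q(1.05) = -4.26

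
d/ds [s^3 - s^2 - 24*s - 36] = 3*s^2 - 2*s - 24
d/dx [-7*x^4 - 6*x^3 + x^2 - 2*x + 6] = -28*x^3 - 18*x^2 + 2*x - 2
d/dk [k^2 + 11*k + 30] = 2*k + 11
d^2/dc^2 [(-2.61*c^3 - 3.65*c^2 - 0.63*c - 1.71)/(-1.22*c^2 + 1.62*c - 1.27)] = (-7.105427357601e-15*c^5 + 3.5527136788005e-15*c^4 + 21.914604*c^3 - 50.87976*c^2 - 0.876582000000003*c + 18.042994)/(1.815848*c^6 - 7.233624*c^5 + 15.276108*c^4 - 19.311696*c^3 + 15.902178*c^2 - 7.838694*c + 2.048383)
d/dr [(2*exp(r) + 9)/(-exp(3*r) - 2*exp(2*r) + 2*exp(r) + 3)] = (4*exp(3*r) + 31*exp(2*r) + 36*exp(r) - 12)*exp(r)/(exp(6*r) + 4*exp(5*r) - 14*exp(3*r) - 8*exp(2*r) + 12*exp(r) + 9)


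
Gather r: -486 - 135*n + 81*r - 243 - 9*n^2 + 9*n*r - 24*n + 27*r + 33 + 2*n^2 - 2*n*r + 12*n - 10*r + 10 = -7*n^2 - 147*n + r*(7*n + 98) - 686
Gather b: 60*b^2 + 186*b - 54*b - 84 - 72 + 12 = 60*b^2 + 132*b - 144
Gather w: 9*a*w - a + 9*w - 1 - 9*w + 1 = 9*a*w - a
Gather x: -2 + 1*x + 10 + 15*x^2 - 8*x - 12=15*x^2 - 7*x - 4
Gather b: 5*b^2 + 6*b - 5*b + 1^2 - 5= 5*b^2 + b - 4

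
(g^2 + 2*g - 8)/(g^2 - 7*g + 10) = (g + 4)/(g - 5)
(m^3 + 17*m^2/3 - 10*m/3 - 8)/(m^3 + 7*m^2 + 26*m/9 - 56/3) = 3*(m + 1)/(3*m + 7)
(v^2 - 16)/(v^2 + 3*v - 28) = (v + 4)/(v + 7)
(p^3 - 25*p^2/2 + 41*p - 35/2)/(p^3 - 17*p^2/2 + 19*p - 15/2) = (p - 7)/(p - 3)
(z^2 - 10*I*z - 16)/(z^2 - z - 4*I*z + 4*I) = (z^2 - 10*I*z - 16)/(z^2 - z - 4*I*z + 4*I)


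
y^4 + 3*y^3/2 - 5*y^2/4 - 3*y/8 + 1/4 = (y - 1/2)^2*(y + 1/2)*(y + 2)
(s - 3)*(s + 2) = s^2 - s - 6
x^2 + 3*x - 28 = (x - 4)*(x + 7)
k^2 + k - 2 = (k - 1)*(k + 2)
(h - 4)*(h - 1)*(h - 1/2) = h^3 - 11*h^2/2 + 13*h/2 - 2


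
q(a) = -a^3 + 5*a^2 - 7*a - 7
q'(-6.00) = -175.00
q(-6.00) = 431.00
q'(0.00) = -7.00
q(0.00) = -7.00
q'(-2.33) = -46.59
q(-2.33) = 49.10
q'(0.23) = -4.86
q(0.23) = -8.36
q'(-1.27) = -24.54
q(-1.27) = 12.00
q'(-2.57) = -52.51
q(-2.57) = 60.99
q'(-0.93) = -18.89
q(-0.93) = 4.64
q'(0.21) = -5.03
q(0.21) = -8.26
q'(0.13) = -5.75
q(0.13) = -7.83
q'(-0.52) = -13.01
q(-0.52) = -1.87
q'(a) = -3*a^2 + 10*a - 7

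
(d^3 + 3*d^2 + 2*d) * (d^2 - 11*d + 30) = d^5 - 8*d^4 - d^3 + 68*d^2 + 60*d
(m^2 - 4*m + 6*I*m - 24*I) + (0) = m^2 - 4*m + 6*I*m - 24*I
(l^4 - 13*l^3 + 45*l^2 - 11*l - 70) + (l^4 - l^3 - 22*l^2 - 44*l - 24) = 2*l^4 - 14*l^3 + 23*l^2 - 55*l - 94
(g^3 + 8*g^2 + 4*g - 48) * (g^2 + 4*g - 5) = g^5 + 12*g^4 + 31*g^3 - 72*g^2 - 212*g + 240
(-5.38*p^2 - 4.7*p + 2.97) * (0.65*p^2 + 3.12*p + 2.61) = -3.497*p^4 - 19.8406*p^3 - 26.7753*p^2 - 3.0006*p + 7.7517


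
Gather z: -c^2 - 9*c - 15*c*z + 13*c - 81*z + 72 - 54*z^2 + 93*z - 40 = -c^2 + 4*c - 54*z^2 + z*(12 - 15*c) + 32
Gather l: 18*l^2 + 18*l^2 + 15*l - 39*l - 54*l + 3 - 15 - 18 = 36*l^2 - 78*l - 30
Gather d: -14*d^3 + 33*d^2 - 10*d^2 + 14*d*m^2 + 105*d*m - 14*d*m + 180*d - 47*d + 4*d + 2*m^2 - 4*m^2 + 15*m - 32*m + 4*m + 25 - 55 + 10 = -14*d^3 + 23*d^2 + d*(14*m^2 + 91*m + 137) - 2*m^2 - 13*m - 20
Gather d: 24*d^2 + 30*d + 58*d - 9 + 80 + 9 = 24*d^2 + 88*d + 80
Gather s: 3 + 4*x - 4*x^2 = -4*x^2 + 4*x + 3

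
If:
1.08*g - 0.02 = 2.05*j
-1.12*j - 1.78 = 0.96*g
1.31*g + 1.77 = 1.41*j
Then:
No Solution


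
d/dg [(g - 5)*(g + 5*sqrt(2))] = 2*g - 5 + 5*sqrt(2)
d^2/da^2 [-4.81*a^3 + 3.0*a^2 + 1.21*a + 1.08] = 6.0 - 28.86*a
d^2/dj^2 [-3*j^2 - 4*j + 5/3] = -6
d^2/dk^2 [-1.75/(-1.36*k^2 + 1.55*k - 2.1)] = (-6.4736*k^2 + 7.378*k + 1.75*(2.72*k - 1.55)*(5.44*k - 3.1) - 9.996)/(1.36*k^2 - 1.55*k + 2.1)^3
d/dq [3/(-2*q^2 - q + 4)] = 3*(4*q + 1)/(2*q^2 + q - 4)^2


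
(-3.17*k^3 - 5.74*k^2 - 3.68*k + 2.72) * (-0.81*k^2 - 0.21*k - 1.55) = 2.5677*k^5 + 5.3151*k^4 + 9.0997*k^3 + 7.4666*k^2 + 5.1328*k - 4.216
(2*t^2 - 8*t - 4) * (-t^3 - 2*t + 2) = -2*t^5 + 8*t^4 + 20*t^2 - 8*t - 8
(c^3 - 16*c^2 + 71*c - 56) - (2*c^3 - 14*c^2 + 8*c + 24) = -c^3 - 2*c^2 + 63*c - 80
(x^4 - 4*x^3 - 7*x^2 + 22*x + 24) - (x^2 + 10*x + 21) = x^4 - 4*x^3 - 8*x^2 + 12*x + 3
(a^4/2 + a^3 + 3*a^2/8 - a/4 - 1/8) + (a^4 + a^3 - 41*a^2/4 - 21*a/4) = 3*a^4/2 + 2*a^3 - 79*a^2/8 - 11*a/2 - 1/8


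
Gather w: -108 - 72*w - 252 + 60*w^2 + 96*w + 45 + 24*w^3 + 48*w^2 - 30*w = 24*w^3 + 108*w^2 - 6*w - 315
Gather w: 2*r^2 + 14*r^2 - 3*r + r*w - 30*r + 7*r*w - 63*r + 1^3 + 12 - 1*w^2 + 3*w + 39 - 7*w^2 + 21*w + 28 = 16*r^2 - 96*r - 8*w^2 + w*(8*r + 24) + 80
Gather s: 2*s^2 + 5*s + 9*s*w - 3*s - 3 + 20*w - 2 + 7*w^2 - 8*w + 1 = 2*s^2 + s*(9*w + 2) + 7*w^2 + 12*w - 4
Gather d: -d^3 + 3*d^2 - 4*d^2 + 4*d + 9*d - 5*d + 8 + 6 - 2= -d^3 - d^2 + 8*d + 12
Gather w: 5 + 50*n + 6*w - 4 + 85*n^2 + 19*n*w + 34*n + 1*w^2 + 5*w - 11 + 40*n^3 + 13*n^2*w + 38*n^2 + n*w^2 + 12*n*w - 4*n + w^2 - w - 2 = 40*n^3 + 123*n^2 + 80*n + w^2*(n + 2) + w*(13*n^2 + 31*n + 10) - 12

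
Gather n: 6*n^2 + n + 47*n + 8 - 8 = 6*n^2 + 48*n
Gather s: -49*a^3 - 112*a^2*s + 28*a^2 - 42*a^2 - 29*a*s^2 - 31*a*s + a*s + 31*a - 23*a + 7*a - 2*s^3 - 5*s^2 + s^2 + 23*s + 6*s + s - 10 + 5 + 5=-49*a^3 - 14*a^2 + 15*a - 2*s^3 + s^2*(-29*a - 4) + s*(-112*a^2 - 30*a + 30)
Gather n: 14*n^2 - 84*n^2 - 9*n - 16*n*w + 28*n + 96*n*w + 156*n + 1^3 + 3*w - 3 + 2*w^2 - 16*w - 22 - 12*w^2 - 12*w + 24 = -70*n^2 + n*(80*w + 175) - 10*w^2 - 25*w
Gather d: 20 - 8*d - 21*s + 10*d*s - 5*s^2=d*(10*s - 8) - 5*s^2 - 21*s + 20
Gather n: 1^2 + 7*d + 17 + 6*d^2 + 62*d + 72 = 6*d^2 + 69*d + 90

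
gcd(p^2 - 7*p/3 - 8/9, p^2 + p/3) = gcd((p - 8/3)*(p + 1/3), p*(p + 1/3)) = p + 1/3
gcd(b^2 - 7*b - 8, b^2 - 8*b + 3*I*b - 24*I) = b - 8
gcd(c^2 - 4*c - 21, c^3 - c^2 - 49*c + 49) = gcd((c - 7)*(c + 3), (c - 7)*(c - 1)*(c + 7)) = c - 7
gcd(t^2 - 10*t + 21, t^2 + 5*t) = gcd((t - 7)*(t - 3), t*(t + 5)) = 1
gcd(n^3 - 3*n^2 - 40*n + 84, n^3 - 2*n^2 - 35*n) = n - 7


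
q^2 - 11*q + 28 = (q - 7)*(q - 4)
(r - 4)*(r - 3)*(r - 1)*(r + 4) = r^4 - 4*r^3 - 13*r^2 + 64*r - 48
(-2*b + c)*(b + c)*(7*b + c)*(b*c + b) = -14*b^4*c - 14*b^4 - 9*b^3*c^2 - 9*b^3*c + 6*b^2*c^3 + 6*b^2*c^2 + b*c^4 + b*c^3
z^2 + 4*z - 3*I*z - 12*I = (z + 4)*(z - 3*I)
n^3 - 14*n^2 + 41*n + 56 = (n - 8)*(n - 7)*(n + 1)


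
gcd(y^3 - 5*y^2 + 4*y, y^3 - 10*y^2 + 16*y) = y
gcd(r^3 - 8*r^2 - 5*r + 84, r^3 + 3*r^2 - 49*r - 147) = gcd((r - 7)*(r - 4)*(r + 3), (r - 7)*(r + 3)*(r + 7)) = r^2 - 4*r - 21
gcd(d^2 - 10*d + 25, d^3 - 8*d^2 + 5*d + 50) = d^2 - 10*d + 25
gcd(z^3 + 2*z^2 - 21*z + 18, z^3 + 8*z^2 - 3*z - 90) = z^2 + 3*z - 18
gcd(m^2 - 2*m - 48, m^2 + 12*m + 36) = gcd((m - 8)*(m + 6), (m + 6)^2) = m + 6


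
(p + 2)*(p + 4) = p^2 + 6*p + 8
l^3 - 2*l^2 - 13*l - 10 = (l - 5)*(l + 1)*(l + 2)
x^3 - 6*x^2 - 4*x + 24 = (x - 6)*(x - 2)*(x + 2)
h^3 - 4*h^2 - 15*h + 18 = (h - 6)*(h - 1)*(h + 3)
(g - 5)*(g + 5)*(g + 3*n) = g^3 + 3*g^2*n - 25*g - 75*n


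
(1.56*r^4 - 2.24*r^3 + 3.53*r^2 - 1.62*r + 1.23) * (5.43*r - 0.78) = 8.4708*r^5 - 13.38*r^4 + 20.9151*r^3 - 11.55*r^2 + 7.9425*r - 0.9594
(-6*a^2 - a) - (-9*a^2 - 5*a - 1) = 3*a^2 + 4*a + 1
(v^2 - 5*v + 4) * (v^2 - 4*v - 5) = v^4 - 9*v^3 + 19*v^2 + 9*v - 20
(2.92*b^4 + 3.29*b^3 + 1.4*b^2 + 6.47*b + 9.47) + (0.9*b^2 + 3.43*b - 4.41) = 2.92*b^4 + 3.29*b^3 + 2.3*b^2 + 9.9*b + 5.06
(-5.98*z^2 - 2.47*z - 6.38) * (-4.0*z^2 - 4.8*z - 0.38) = 23.92*z^4 + 38.584*z^3 + 39.6484*z^2 + 31.5626*z + 2.4244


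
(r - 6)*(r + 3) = r^2 - 3*r - 18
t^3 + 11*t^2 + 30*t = t*(t + 5)*(t + 6)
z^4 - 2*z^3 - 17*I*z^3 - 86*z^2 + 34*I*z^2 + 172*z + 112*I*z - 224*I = (z - 2)*(z - 8*I)*(z - 7*I)*(z - 2*I)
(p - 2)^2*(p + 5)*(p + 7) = p^4 + 8*p^3 - 9*p^2 - 92*p + 140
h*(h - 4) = h^2 - 4*h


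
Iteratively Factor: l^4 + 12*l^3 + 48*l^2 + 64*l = (l + 4)*(l^3 + 8*l^2 + 16*l) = l*(l + 4)*(l^2 + 8*l + 16) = l*(l + 4)^2*(l + 4)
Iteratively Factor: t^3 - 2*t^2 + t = (t)*(t^2 - 2*t + 1) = t*(t - 1)*(t - 1)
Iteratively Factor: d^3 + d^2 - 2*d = (d - 1)*(d^2 + 2*d) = d*(d - 1)*(d + 2)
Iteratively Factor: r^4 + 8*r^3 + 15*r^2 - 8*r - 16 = (r + 1)*(r^3 + 7*r^2 + 8*r - 16) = (r - 1)*(r + 1)*(r^2 + 8*r + 16) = (r - 1)*(r + 1)*(r + 4)*(r + 4)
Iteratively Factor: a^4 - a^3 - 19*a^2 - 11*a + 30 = (a + 2)*(a^3 - 3*a^2 - 13*a + 15) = (a - 5)*(a + 2)*(a^2 + 2*a - 3) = (a - 5)*(a + 2)*(a + 3)*(a - 1)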